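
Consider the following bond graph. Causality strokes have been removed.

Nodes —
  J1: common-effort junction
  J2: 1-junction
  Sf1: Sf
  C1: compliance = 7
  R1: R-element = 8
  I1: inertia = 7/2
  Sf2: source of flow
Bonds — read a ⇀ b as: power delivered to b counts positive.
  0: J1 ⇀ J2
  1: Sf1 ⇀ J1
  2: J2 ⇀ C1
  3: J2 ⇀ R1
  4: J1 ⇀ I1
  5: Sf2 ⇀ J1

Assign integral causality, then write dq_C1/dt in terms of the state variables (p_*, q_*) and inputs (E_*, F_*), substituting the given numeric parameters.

dq_C1/dt = F_Sf1 + F_Sf2 - 2*p_I1/7

β1 stroke at Sf1  (Sf1 (Sf) sets flow on bond)
β5 stroke at Sf2  (Sf2: flow source, stroke at near end)
β2 stroke at J2  (C1 integral (e out))
β4 stroke at I1  (I1 outputs flow p/I1)
β0 stroke at J1  (closing 0-jn rule on J1)
β3 stroke at J2  (common-f at J2 fixed by 0)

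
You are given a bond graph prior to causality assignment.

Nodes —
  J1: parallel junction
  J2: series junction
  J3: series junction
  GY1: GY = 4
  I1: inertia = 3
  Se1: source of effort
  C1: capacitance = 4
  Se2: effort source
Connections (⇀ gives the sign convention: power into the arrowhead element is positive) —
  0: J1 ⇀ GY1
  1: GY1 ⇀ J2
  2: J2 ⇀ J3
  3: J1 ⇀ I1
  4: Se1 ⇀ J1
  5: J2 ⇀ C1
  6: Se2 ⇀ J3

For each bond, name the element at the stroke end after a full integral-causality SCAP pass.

bond 4 stroke at J1  (Se1 fixes effort; stroke away)
bond 6 stroke at J3  (source Se2 imposes e)
bond 0 stroke at GY1  (J1: bond 4 brought effort, rest push out)
bond 3 stroke at I1  (J1 effort already set via bond 4)
bond 2 stroke at J2  (J3 needs exactly one f-in)
bond 1 stroke at GY1  (GY GY1: same side as bond 0)
bond 5 stroke at J2  (common-f at J2 fixed by 1)

#0 stroke at GY1
#1 stroke at GY1
#2 stroke at J2
#3 stroke at I1
#4 stroke at J1
#5 stroke at J2
#6 stroke at J3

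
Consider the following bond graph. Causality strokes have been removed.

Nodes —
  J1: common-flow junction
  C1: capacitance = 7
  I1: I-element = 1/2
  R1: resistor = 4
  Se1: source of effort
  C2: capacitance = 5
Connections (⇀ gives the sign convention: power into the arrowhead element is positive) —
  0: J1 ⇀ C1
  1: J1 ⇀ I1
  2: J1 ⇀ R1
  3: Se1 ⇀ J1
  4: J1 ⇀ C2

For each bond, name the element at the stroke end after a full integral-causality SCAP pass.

bond 3 →J1  (Se1: effort source, stroke at far end)
bond 0 →J1  (C1 integral (e out))
bond 1 →I1  (I1 integral (f out))
bond 2 →J1  (J1 flow already set via bond 1)
bond 4 →J1  (1-jn J1 has f-setter on 1)

bond 0 stroke→J1
bond 1 stroke→I1
bond 2 stroke→J1
bond 3 stroke→J1
bond 4 stroke→J1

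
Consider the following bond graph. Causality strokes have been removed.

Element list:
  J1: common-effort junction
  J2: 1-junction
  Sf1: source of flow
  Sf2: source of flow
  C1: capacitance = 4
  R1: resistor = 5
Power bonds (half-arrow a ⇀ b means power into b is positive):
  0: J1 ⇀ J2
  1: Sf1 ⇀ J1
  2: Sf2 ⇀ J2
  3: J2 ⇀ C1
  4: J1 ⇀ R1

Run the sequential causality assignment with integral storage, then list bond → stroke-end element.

bond 0 →J2
bond 1 →Sf1
bond 2 →Sf2
bond 3 →J2
bond 4 →J1

bond 1 stroke at Sf1  (Sf1 fixes flow; stroke at Sf1)
bond 2 stroke at Sf2  (source Sf2 imposes f)
bond 0 stroke at J2  (J2 flow already set via bond 2)
bond 3 stroke at J2  (J2 flow already set via bond 2)
bond 4 stroke at J1  (only one effort-in slot at J1)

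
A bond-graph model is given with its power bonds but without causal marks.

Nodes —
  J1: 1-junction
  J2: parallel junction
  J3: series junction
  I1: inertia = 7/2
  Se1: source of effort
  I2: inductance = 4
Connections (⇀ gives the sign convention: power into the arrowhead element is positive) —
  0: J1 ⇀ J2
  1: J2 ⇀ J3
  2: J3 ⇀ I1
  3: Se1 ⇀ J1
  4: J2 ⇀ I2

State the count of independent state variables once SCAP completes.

2  (I1, I2 all integral)

β3 stroke at J1  (Se1 fixes effort; stroke away)
β0 stroke at J2  (J1: last free bond brings flow in)
β1 stroke at J3  (common-e at J2 fixed by 0)
β4 stroke at I2  (J2: bond 0 brought effort, rest push out)
β2 stroke at I1  (closing 1-jn rule on J3)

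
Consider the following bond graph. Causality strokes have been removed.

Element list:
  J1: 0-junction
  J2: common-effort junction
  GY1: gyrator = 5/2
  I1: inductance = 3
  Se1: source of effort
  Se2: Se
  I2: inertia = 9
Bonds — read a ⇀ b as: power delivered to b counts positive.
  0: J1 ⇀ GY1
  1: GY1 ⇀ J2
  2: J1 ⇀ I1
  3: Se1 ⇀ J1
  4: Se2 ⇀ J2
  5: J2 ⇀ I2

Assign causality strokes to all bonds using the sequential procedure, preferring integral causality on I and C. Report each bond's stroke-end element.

bond 3 stroke at J1  (Se1 (Se) sets effort on bond)
bond 4 stroke at J2  (source Se2 imposes e)
bond 0 stroke at GY1  (J1 effort already set via bond 3)
bond 2 stroke at I1  (J1: bond 3 brought effort, rest push out)
bond 1 stroke at GY1  (J2: bond 4 brought effort, rest push out)
bond 5 stroke at I2  (0-jn J2 has e-setter on 4)

b0 stroke at GY1
b1 stroke at GY1
b2 stroke at I1
b3 stroke at J1
b4 stroke at J2
b5 stroke at I2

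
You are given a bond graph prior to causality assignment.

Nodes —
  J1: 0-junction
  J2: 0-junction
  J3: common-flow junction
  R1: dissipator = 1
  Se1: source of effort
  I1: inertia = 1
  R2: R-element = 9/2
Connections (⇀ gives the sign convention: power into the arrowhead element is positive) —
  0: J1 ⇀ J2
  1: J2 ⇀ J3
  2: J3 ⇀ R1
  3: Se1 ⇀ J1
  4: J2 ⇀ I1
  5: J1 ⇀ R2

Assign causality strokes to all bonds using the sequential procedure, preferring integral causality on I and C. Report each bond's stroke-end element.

β3 stroke at J1  (Se1: effort source, stroke at far end)
β0 stroke at J2  (0-jn J1 has e-setter on 3)
β5 stroke at R2  (common-e at J1 fixed by 3)
β1 stroke at J3  (J2: bond 0 brought effort, rest push out)
β4 stroke at I1  (0-jn J2 has e-setter on 0)
β2 stroke at R1  (J3 needs exactly one f-in)

β0 |J2
β1 |J3
β2 |R1
β3 |J1
β4 |I1
β5 |R2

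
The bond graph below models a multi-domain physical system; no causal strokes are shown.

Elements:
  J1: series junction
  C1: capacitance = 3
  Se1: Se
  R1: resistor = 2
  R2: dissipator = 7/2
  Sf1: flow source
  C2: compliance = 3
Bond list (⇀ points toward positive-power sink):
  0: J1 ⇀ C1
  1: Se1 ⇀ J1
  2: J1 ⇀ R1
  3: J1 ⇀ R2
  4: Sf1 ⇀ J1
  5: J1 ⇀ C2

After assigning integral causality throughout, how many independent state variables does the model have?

bond 1 stroke→J1  (source Se1 imposes e)
bond 4 stroke→Sf1  (Sf1: flow source, stroke at near end)
bond 0 stroke→J1  (J1: bond 4 brought flow, rest push out)
bond 2 stroke→J1  (1-jn J1 has f-setter on 4)
bond 3 stroke→J1  (common-f at J1 fixed by 4)
bond 5 stroke→J1  (1-jn J1 has f-setter on 4)

2  (C1, C2 all integral)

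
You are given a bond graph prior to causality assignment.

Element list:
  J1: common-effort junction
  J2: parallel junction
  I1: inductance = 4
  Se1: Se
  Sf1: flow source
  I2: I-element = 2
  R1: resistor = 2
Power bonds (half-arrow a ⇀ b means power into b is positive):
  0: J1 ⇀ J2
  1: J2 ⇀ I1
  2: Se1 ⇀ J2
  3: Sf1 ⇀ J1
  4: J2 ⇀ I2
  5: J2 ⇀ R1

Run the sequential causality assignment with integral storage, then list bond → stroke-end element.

#0 stroke→J1
#1 stroke→I1
#2 stroke→J2
#3 stroke→Sf1
#4 stroke→I2
#5 stroke→R1

β2 stroke at J2  (Se1 (Se) sets effort on bond)
β3 stroke at Sf1  (Sf1 fixes flow; stroke at Sf1)
β0 stroke at J1  (J1 needs exactly one e-in)
β1 stroke at I1  (common-e at J2 fixed by 2)
β4 stroke at I2  (J2 effort already set via bond 2)
β5 stroke at R1  (J2: bond 2 brought effort, rest push out)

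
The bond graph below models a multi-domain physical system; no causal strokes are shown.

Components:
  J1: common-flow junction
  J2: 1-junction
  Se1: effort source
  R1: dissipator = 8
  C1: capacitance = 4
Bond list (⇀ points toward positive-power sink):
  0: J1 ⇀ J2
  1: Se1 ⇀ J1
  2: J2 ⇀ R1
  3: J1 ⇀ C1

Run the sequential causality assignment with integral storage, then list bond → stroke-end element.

#0 stroke→J2
#1 stroke→J1
#2 stroke→R1
#3 stroke→J1

β1 stroke at J1  (Se1 fixes effort; stroke away)
β3 stroke at J1  (prefer integral on C1)
β0 stroke at J2  (J1: last free bond brings flow in)
β2 stroke at R1  (J2: last free bond brings flow in)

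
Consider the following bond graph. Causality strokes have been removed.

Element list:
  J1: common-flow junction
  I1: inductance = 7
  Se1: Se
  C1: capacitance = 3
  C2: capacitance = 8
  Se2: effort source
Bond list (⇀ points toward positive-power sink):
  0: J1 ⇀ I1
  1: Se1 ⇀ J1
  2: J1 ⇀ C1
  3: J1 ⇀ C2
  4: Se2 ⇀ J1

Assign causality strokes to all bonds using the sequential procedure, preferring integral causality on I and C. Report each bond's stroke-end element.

#1 →J1  (Se1 fixes effort; stroke away)
#4 →J1  (Se2 (Se) sets effort on bond)
#0 →I1  (I1 outputs flow p/I1)
#2 →J1  (J1 flow already set via bond 0)
#3 →J1  (J1 flow already set via bond 0)

#0 stroke→I1
#1 stroke→J1
#2 stroke→J1
#3 stroke→J1
#4 stroke→J1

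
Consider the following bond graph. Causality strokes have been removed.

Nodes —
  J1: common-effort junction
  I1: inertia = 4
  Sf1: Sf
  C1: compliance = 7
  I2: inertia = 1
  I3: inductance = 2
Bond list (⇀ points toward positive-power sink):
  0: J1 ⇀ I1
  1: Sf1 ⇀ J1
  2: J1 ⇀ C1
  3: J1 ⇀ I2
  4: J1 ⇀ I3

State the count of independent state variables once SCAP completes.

4  (C1, I1, I2, I3 all integral)

bond 1 →Sf1  (Sf1 fixes flow; stroke at Sf1)
bond 0 →I1  (I1: I, integral causality)
bond 2 →J1  (C1 integral (e out))
bond 3 →I2  (common-e at J1 fixed by 2)
bond 4 →I3  (J1: bond 2 brought effort, rest push out)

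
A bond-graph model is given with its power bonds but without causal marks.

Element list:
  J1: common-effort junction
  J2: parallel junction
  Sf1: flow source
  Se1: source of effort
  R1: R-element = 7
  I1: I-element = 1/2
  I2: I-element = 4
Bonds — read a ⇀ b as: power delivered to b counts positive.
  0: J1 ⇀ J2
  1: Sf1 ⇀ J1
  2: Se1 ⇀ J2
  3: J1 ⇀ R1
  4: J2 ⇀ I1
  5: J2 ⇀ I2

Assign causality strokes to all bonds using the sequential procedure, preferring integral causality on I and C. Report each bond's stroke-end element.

β0 |J1
β1 |Sf1
β2 |J2
β3 |R1
β4 |I1
β5 |I2

β1 stroke→Sf1  (Sf1 (Sf) sets flow on bond)
β2 stroke→J2  (source Se1 imposes e)
β0 stroke→J1  (J2: bond 2 brought effort, rest push out)
β4 stroke→I1  (J2 effort already set via bond 2)
β5 stroke→I2  (common-e at J2 fixed by 2)
β3 stroke→R1  (J1: bond 0 brought effort, rest push out)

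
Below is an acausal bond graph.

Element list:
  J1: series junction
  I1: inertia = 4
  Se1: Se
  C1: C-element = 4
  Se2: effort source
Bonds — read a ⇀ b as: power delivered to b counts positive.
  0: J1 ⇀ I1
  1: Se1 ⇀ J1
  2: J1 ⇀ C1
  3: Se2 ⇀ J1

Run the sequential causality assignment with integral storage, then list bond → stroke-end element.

bond 0 stroke→I1
bond 1 stroke→J1
bond 2 stroke→J1
bond 3 stroke→J1

β1 |J1  (Se1: effort source, stroke at far end)
β3 |J1  (source Se2 imposes e)
β0 |I1  (I1 integral (f out))
β2 |J1  (J1: bond 0 brought flow, rest push out)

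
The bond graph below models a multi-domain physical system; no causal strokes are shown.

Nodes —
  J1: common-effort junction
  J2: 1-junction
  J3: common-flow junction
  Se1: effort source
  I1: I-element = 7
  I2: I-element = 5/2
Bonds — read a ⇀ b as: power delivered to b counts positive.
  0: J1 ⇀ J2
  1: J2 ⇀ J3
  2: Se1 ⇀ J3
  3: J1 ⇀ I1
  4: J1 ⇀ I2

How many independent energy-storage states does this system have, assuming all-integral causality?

β2 stroke at J3  (Se1: effort source, stroke at far end)
β1 stroke at J2  (only one flow-in slot at J3)
β0 stroke at J1  (only one flow-in slot at J2)
β3 stroke at I1  (0-jn J1 has e-setter on 0)
β4 stroke at I2  (0-jn J1 has e-setter on 0)

2  (I1, I2 all integral)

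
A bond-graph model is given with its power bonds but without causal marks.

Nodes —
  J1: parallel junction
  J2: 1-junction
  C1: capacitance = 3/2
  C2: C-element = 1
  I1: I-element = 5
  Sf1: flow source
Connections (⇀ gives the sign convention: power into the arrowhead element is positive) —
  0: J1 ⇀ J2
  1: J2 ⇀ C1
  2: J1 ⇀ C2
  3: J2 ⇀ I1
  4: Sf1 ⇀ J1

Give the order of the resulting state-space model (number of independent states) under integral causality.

3  (C1, C2, I1 all integral)

β4 stroke at Sf1  (Sf1 (Sf) sets flow on bond)
β1 stroke at J2  (C1: C, integral causality)
β2 stroke at J1  (C2 outputs effort q/C2)
β0 stroke at J2  (J1 effort already set via bond 2)
β3 stroke at I1  (closing 1-jn rule on J2)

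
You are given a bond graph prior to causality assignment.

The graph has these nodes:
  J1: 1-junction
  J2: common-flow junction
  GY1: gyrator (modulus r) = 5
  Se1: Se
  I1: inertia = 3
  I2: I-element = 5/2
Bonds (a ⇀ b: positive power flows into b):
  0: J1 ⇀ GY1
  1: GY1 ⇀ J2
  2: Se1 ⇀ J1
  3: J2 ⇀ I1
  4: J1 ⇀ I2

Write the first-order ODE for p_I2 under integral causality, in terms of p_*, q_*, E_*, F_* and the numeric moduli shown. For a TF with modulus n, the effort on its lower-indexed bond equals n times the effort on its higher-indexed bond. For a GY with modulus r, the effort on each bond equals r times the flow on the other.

dp_I2/dt = E_Se1 - 5*p_I1/3

#2 stroke at J1  (source Se1 imposes e)
#3 stroke at I1  (I1 integral (f out))
#1 stroke at J2  (common-f at J2 fixed by 3)
#0 stroke at J1  (GY GY1: same side as bond 1)
#4 stroke at I2  (only one flow-in slot at J1)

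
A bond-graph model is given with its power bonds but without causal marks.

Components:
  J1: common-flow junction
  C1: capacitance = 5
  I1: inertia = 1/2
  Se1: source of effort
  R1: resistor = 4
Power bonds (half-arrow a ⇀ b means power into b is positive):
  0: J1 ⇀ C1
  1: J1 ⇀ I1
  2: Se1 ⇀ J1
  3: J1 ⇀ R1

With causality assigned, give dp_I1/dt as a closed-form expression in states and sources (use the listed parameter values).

dp_I1/dt = E_Se1 - 8*p_I1 - q_C1/5

bond 2 →J1  (Se1 (Se) sets effort on bond)
bond 0 →J1  (C1 outputs effort q/C1)
bond 1 →I1  (I1: I, integral causality)
bond 3 →J1  (1-jn J1 has f-setter on 1)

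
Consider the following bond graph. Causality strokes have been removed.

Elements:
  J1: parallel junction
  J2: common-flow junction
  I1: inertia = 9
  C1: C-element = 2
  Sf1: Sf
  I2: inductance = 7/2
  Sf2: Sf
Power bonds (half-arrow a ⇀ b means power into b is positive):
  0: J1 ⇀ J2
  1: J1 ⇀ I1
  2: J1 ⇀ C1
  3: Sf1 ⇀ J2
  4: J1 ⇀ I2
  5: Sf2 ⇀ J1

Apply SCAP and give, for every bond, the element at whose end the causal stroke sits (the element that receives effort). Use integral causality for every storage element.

b0 →J2
b1 →I1
b2 →J1
b3 →Sf1
b4 →I2
b5 →Sf2

β3 stroke→Sf1  (Sf1 (Sf) sets flow on bond)
β5 stroke→Sf2  (source Sf2 imposes f)
β0 stroke→J2  (J2: bond 3 brought flow, rest push out)
β1 stroke→I1  (I1: I, integral causality)
β2 stroke→J1  (C1: C, integral causality)
β4 stroke→I2  (common-e at J1 fixed by 2)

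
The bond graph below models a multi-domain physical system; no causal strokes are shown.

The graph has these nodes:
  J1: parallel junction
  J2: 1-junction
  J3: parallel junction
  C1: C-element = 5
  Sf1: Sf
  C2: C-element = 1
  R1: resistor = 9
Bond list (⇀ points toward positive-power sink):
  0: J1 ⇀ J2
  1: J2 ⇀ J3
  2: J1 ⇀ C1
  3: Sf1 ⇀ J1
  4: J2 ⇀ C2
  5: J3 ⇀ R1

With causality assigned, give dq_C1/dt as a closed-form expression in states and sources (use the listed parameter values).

dq_C1/dt = F_Sf1 - q_C1/45 + q_C2/9

#3 stroke→Sf1  (source Sf1 imposes f)
#2 stroke→J1  (prefer integral on C1)
#0 stroke→J2  (J1: bond 2 brought effort, rest push out)
#4 stroke→J2  (prefer integral on C2)
#1 stroke→J3  (closing 1-jn rule on J2)
#5 stroke→R1  (J3: bond 1 brought effort, rest push out)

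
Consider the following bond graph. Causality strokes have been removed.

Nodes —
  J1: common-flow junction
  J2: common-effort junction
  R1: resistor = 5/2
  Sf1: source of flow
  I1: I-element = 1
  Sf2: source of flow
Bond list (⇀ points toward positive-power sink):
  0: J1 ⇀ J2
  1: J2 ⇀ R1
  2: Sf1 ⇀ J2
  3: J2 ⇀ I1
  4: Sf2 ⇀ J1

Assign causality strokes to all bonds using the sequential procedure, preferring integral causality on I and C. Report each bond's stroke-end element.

β2 →Sf1  (Sf1 fixes flow; stroke at Sf1)
β4 →Sf2  (Sf2 (Sf) sets flow on bond)
β0 →J1  (common-f at J1 fixed by 4)
β3 →I1  (I1: I, integral causality)
β1 →J2  (closing 0-jn rule on J2)

β0 stroke at J1
β1 stroke at J2
β2 stroke at Sf1
β3 stroke at I1
β4 stroke at Sf2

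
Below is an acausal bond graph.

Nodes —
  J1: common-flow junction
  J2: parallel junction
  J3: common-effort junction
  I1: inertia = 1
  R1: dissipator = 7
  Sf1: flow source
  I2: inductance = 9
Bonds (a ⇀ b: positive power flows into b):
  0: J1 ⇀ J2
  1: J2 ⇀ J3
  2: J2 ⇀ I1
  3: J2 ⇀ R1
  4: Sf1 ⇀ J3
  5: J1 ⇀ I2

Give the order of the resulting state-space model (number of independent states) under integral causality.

bond 4 |Sf1  (source Sf1 imposes f)
bond 1 |J3  (only one effort-in slot at J3)
bond 2 |I1  (I1 integral (f out))
bond 5 |I2  (I2 outputs flow p/I2)
bond 0 |J1  (J1: bond 5 brought flow, rest push out)
bond 3 |J2  (J2 needs exactly one e-in)

2  (I1, I2 all integral)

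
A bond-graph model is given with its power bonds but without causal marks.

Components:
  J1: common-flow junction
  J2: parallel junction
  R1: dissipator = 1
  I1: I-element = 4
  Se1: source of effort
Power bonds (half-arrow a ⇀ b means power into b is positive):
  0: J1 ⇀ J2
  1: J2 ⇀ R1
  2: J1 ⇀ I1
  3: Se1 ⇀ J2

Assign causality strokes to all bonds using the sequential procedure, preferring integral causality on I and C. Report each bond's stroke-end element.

b0 |J1
b1 |R1
b2 |I1
b3 |J2

#3 stroke→J2  (source Se1 imposes e)
#0 stroke→J1  (J2 effort already set via bond 3)
#1 stroke→R1  (J2 effort already set via bond 3)
#2 stroke→I1  (J1: last free bond brings flow in)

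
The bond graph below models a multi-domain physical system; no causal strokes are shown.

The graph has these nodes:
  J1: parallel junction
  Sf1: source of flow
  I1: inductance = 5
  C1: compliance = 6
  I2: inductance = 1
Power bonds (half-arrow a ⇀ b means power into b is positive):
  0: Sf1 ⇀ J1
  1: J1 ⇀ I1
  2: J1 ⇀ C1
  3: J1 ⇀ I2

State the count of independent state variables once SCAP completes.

3  (C1, I1, I2 all integral)

b0 |Sf1  (Sf1 fixes flow; stroke at Sf1)
b1 |I1  (I1 integral (f out))
b2 |J1  (C1: C, integral causality)
b3 |I2  (J1 effort already set via bond 2)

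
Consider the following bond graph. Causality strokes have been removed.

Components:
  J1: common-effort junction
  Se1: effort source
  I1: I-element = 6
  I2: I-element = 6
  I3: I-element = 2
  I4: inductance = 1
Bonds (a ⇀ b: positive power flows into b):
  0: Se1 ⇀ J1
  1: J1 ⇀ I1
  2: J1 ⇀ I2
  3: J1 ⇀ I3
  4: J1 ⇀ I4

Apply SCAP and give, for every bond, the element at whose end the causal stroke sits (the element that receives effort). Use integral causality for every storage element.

bond 0 |J1  (Se1: effort source, stroke at far end)
bond 1 |I1  (J1: bond 0 brought effort, rest push out)
bond 2 |I2  (common-e at J1 fixed by 0)
bond 3 |I3  (J1: bond 0 brought effort, rest push out)
bond 4 |I4  (J1: bond 0 brought effort, rest push out)

b0 |J1
b1 |I1
b2 |I2
b3 |I3
b4 |I4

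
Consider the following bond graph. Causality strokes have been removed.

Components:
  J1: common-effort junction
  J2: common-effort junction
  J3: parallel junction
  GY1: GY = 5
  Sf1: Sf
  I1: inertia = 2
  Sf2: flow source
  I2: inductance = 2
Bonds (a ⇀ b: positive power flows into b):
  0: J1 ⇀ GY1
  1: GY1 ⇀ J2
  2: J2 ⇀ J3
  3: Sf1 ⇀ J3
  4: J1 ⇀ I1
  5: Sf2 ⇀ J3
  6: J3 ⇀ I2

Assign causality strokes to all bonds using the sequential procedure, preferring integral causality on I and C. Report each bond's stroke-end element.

#0 stroke→J1
#1 stroke→J2
#2 stroke→J3
#3 stroke→Sf1
#4 stroke→I1
#5 stroke→Sf2
#6 stroke→I2

#3 stroke at Sf1  (Sf1 (Sf) sets flow on bond)
#5 stroke at Sf2  (Sf2: flow source, stroke at near end)
#4 stroke at I1  (I1: I, integral causality)
#0 stroke at J1  (only one effort-in slot at J1)
#1 stroke at J2  (GY GY1: same side as bond 0)
#2 stroke at J3  (common-e at J2 fixed by 1)
#6 stroke at I2  (common-e at J3 fixed by 2)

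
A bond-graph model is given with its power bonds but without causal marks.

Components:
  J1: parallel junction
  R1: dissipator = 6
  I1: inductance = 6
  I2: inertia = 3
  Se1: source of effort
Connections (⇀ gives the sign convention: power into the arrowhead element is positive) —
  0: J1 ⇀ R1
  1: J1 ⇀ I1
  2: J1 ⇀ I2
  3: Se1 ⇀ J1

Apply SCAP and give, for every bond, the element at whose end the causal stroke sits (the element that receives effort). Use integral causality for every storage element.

b0 stroke at R1
b1 stroke at I1
b2 stroke at I2
b3 stroke at J1

#3 stroke at J1  (Se1: effort source, stroke at far end)
#0 stroke at R1  (J1 effort already set via bond 3)
#1 stroke at I1  (J1 effort already set via bond 3)
#2 stroke at I2  (0-jn J1 has e-setter on 3)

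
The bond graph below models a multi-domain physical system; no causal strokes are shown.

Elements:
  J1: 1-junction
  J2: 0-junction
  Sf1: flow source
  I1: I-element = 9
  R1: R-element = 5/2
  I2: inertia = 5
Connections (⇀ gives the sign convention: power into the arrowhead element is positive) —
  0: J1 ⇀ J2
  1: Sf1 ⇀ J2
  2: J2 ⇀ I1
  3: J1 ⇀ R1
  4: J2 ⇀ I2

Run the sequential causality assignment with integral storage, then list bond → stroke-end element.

#0 stroke at J2
#1 stroke at Sf1
#2 stroke at I1
#3 stroke at J1
#4 stroke at I2

b1 stroke at Sf1  (source Sf1 imposes f)
b2 stroke at I1  (I1 outputs flow p/I1)
b4 stroke at I2  (I2: I, integral causality)
b0 stroke at J2  (J2 needs exactly one e-in)
b3 stroke at J1  (common-f at J1 fixed by 0)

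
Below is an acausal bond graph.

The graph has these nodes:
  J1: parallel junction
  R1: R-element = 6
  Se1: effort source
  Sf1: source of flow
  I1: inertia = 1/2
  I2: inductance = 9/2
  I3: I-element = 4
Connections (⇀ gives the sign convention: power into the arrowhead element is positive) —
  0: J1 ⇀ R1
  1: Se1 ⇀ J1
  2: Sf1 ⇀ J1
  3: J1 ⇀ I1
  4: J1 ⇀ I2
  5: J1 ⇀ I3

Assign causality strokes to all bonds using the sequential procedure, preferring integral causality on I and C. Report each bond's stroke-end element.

#0 stroke at R1
#1 stroke at J1
#2 stroke at Sf1
#3 stroke at I1
#4 stroke at I2
#5 stroke at I3

b1 →J1  (Se1: effort source, stroke at far end)
b2 →Sf1  (source Sf1 imposes f)
b0 →R1  (common-e at J1 fixed by 1)
b3 →I1  (common-e at J1 fixed by 1)
b4 →I2  (J1 effort already set via bond 1)
b5 →I3  (common-e at J1 fixed by 1)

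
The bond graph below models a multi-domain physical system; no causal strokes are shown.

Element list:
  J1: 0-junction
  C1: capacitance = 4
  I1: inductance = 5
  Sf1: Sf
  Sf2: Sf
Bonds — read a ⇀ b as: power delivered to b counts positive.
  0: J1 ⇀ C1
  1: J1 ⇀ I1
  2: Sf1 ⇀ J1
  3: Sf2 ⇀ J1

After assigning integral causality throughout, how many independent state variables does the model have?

2  (C1, I1 all integral)

β2 |Sf1  (Sf1: flow source, stroke at near end)
β3 |Sf2  (Sf2: flow source, stroke at near end)
β0 |J1  (prefer integral on C1)
β1 |I1  (J1: bond 0 brought effort, rest push out)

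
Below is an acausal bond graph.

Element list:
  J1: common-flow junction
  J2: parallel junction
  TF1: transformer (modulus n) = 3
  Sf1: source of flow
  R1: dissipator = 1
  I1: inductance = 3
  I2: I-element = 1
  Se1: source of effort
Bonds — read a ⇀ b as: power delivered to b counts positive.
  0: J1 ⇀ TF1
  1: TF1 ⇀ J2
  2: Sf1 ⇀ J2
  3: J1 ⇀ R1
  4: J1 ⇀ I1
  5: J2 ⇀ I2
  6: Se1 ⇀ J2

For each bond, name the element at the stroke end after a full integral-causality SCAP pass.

#2 stroke→Sf1  (Sf1: flow source, stroke at near end)
#6 stroke→J2  (source Se1 imposes e)
#1 stroke→TF1  (common-e at J2 fixed by 6)
#5 stroke→I2  (common-e at J2 fixed by 6)
#0 stroke→J1  (through TF1, causality passes straight; one stroke at TF1)
#4 stroke→I1  (prefer integral on I1)
#3 stroke→J1  (J1 flow already set via bond 4)

b0 →J1
b1 →TF1
b2 →Sf1
b3 →J1
b4 →I1
b5 →I2
b6 →J2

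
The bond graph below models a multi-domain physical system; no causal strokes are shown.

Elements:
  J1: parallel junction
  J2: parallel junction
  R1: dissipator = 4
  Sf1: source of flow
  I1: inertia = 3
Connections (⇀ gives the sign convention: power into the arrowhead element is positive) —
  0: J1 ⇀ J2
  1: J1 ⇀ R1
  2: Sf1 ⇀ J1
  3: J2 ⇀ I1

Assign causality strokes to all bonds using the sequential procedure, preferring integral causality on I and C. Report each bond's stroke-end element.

β2 |Sf1  (Sf1: flow source, stroke at near end)
β3 |I1  (I1 integral (f out))
β0 |J2  (closing 0-jn rule on J2)
β1 |J1  (closing 0-jn rule on J1)

bond 0 →J2
bond 1 →J1
bond 2 →Sf1
bond 3 →I1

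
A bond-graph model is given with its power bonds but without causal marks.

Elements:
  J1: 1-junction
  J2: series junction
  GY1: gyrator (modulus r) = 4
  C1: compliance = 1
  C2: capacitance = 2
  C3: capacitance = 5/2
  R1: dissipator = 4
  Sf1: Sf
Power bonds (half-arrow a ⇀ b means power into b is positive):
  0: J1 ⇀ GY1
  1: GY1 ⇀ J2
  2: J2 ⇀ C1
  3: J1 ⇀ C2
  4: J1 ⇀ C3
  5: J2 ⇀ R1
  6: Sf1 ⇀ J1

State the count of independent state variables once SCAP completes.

3  (C1, C2, C3 all integral)

#6 |Sf1  (source Sf1 imposes f)
#0 |J1  (common-f at J1 fixed by 6)
#3 |J1  (J1: bond 6 brought flow, rest push out)
#4 |J1  (J1: bond 6 brought flow, rest push out)
#1 |J2  (GY1 both-in/both-out from 0)
#2 |J2  (prefer integral on C1)
#5 |R1  (only one flow-in slot at J2)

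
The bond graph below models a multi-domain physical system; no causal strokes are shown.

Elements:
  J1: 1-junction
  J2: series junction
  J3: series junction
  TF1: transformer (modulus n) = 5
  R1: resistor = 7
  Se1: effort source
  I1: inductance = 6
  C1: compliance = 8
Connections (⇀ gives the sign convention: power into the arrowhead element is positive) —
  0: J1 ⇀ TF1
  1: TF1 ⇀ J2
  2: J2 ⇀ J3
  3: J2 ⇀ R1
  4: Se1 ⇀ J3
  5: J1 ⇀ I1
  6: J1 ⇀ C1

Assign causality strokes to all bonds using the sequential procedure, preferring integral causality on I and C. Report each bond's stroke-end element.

β0 stroke at J1
β1 stroke at TF1
β2 stroke at J2
β3 stroke at J2
β4 stroke at J3
β5 stroke at I1
β6 stroke at J1

β4 →J3  (source Se1 imposes e)
β2 →J2  (only one flow-in slot at J3)
β5 →I1  (prefer integral on I1)
β0 →J1  (J1: bond 5 brought flow, rest push out)
β6 →J1  (common-f at J1 fixed by 5)
β1 →TF1  (TF TF1: opposite of bond 0)
β3 →J2  (1-jn J2 has f-setter on 1)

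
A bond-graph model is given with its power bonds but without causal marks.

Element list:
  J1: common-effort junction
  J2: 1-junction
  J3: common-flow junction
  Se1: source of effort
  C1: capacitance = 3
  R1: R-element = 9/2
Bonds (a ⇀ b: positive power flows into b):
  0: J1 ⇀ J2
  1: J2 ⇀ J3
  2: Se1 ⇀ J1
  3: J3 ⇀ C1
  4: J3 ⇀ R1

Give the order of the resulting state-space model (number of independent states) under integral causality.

β2 stroke→J1  (Se1 fixes effort; stroke away)
β0 stroke→J2  (0-jn J1 has e-setter on 2)
β1 stroke→J3  (only one flow-in slot at J2)
β3 stroke→J3  (C1: C, integral causality)
β4 stroke→R1  (closing 1-jn rule on J3)

1  (C1 all integral)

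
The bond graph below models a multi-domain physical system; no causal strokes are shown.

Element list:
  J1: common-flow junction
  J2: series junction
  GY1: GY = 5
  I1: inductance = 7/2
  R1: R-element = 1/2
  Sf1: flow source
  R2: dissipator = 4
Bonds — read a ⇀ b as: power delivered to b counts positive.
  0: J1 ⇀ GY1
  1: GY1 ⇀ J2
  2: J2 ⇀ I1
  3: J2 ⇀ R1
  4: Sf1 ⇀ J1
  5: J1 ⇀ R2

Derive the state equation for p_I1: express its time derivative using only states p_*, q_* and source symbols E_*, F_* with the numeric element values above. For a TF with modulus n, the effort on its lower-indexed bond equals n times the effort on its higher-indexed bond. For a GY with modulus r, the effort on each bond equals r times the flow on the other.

bond 4 stroke→Sf1  (Sf1 fixes flow; stroke at Sf1)
bond 0 stroke→J1  (common-f at J1 fixed by 4)
bond 5 stroke→J1  (1-jn J1 has f-setter on 4)
bond 1 stroke→J2  (GY GY1: same side as bond 0)
bond 2 stroke→I1  (I1: I, integral causality)
bond 3 stroke→J2  (J2: bond 2 brought flow, rest push out)

dp_I1/dt = 5*F_Sf1 - p_I1/7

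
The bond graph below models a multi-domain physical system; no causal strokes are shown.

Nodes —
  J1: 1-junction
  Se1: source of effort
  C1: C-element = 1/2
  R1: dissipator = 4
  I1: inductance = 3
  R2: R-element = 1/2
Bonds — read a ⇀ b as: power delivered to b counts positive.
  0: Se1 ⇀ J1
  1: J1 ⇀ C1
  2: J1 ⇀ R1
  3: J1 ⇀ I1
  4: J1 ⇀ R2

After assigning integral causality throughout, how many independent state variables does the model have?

2  (C1, I1 all integral)

#0 →J1  (Se1 fixes effort; stroke away)
#1 →J1  (C1 outputs effort q/C1)
#3 →I1  (I1 integral (f out))
#2 →J1  (J1: bond 3 brought flow, rest push out)
#4 →J1  (1-jn J1 has f-setter on 3)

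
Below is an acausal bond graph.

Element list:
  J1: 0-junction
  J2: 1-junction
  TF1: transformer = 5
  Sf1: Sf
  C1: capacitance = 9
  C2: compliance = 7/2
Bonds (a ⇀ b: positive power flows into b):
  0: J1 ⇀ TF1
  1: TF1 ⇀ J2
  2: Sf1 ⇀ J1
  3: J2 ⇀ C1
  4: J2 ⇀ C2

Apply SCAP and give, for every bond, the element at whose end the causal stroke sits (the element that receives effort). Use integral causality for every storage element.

#2 →Sf1  (Sf1 (Sf) sets flow on bond)
#0 →J1  (only one effort-in slot at J1)
#1 →TF1  (TF TF1: opposite of bond 0)
#3 →J2  (J2: bond 1 brought flow, rest push out)
#4 →J2  (common-f at J2 fixed by 1)

bond 0 stroke→J1
bond 1 stroke→TF1
bond 2 stroke→Sf1
bond 3 stroke→J2
bond 4 stroke→J2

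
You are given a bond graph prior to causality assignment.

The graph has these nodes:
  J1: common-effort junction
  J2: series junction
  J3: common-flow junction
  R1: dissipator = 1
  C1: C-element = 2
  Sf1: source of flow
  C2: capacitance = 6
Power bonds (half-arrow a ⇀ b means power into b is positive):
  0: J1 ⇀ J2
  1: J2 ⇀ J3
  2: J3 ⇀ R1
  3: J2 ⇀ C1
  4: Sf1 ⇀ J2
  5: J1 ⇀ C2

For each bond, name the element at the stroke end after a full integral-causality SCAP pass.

bond 0 →J2
bond 1 →J2
bond 2 →J3
bond 3 →J2
bond 4 →Sf1
bond 5 →J1

#4 stroke→Sf1  (Sf1 fixes flow; stroke at Sf1)
#0 stroke→J2  (J2: bond 4 brought flow, rest push out)
#1 stroke→J2  (J2: bond 4 brought flow, rest push out)
#3 stroke→J2  (J2 flow already set via bond 4)
#2 stroke→J3  (J3: bond 1 brought flow, rest push out)
#5 stroke→J1  (J1: last free bond brings effort in)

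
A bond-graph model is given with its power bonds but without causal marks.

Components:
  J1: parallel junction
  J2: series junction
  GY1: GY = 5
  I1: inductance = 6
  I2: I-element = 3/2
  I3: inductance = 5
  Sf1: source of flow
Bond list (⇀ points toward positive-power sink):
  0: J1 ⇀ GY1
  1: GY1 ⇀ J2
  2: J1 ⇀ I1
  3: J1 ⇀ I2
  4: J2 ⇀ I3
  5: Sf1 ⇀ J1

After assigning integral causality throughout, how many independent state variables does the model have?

#5 stroke at Sf1  (source Sf1 imposes f)
#2 stroke at I1  (I1 integral (f out))
#3 stroke at I2  (I2 outputs flow p/I2)
#0 stroke at J1  (closing 0-jn rule on J1)
#1 stroke at J2  (GY1 both-in/both-out from 0)
#4 stroke at I3  (only one flow-in slot at J2)

3  (I1, I2, I3 all integral)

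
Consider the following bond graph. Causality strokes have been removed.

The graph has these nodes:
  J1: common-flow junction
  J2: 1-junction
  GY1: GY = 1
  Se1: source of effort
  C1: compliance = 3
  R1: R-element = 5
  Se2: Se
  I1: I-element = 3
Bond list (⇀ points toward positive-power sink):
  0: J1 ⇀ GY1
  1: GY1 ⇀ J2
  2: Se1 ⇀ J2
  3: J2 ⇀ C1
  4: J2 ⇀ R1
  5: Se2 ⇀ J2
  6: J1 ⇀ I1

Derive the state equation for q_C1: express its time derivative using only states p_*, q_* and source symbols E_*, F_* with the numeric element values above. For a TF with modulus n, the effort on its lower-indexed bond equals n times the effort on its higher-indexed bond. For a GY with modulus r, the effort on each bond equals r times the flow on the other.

#2 →J2  (Se1 (Se) sets effort on bond)
#5 →J2  (Se2 (Se) sets effort on bond)
#3 →J2  (C1 outputs effort q/C1)
#6 →I1  (prefer integral on I1)
#0 →J1  (common-f at J1 fixed by 6)
#1 →J2  (GY1: gyrator matches bond 0)
#4 →R1  (closing 1-jn rule on J2)

dq_C1/dt = E_Se1/5 + E_Se2/5 + p_I1/15 - q_C1/15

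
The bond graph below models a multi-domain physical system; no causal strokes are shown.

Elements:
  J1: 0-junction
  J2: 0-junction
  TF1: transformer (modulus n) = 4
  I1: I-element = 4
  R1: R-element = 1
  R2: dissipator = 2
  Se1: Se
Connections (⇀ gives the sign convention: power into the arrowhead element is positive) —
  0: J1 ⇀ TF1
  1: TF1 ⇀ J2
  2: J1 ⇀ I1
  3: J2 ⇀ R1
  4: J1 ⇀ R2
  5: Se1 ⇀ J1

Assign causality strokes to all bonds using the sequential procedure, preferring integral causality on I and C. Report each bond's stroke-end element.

β5 |J1  (Se1 (Se) sets effort on bond)
β0 |TF1  (0-jn J1 has e-setter on 5)
β2 |I1  (common-e at J1 fixed by 5)
β4 |R2  (J1: bond 5 brought effort, rest push out)
β1 |J2  (TF TF1: opposite of bond 0)
β3 |R1  (J2: bond 1 brought effort, rest push out)

b0 |TF1
b1 |J2
b2 |I1
b3 |R1
b4 |R2
b5 |J1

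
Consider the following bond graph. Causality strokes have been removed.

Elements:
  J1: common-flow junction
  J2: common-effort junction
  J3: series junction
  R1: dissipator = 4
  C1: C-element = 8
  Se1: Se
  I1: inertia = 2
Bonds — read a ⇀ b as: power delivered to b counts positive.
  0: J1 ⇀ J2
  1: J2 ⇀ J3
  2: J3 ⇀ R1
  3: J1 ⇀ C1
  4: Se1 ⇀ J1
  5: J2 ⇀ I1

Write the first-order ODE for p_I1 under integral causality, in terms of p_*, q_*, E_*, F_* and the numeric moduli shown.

b4 |J1  (Se1 fixes effort; stroke away)
b3 |J1  (C1 integral (e out))
b0 |J2  (closing 1-jn rule on J1)
b1 |J3  (common-e at J2 fixed by 0)
b5 |I1  (J2: bond 0 brought effort, rest push out)
b2 |R1  (closing 1-jn rule on J3)

dp_I1/dt = E_Se1 - q_C1/8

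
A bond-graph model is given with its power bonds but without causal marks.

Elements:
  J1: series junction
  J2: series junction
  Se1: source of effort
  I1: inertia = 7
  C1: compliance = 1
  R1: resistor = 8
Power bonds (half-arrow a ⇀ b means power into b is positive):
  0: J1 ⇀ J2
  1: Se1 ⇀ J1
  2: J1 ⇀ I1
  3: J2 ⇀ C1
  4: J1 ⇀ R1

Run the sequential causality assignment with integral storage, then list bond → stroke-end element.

b0 stroke at J1
b1 stroke at J1
b2 stroke at I1
b3 stroke at J2
b4 stroke at J1

bond 1 |J1  (Se1 (Se) sets effort on bond)
bond 2 |I1  (prefer integral on I1)
bond 0 |J1  (1-jn J1 has f-setter on 2)
bond 4 |J1  (J1 flow already set via bond 2)
bond 3 |J2  (J2 flow already set via bond 0)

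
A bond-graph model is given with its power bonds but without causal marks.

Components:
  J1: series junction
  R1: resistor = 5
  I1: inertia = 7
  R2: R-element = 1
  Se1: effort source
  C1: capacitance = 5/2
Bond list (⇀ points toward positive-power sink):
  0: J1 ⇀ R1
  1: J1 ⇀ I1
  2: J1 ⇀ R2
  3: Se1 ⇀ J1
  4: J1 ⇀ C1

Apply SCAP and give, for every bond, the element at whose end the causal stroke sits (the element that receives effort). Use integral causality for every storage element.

β0 stroke→J1
β1 stroke→I1
β2 stroke→J1
β3 stroke→J1
β4 stroke→J1

b3 stroke→J1  (Se1: effort source, stroke at far end)
b1 stroke→I1  (prefer integral on I1)
b0 stroke→J1  (1-jn J1 has f-setter on 1)
b2 stroke→J1  (J1 flow already set via bond 1)
b4 stroke→J1  (common-f at J1 fixed by 1)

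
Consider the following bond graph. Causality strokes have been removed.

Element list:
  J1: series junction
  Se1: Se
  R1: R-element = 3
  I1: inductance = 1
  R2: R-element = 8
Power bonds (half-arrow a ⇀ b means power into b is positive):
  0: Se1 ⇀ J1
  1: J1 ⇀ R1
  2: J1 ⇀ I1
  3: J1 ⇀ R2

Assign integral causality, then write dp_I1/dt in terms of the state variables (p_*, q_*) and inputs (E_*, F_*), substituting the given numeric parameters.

dp_I1/dt = E_Se1 - 11*p_I1

β0 stroke at J1  (Se1 fixes effort; stroke away)
β2 stroke at I1  (I1 integral (f out))
β1 stroke at J1  (J1 flow already set via bond 2)
β3 stroke at J1  (J1 flow already set via bond 2)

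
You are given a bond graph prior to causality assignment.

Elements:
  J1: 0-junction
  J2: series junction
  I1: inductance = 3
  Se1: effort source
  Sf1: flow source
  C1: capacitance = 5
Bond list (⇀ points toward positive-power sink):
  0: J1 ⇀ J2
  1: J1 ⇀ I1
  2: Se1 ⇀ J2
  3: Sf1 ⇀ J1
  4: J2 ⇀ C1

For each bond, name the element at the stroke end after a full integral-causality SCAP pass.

bond 0 stroke→J1
bond 1 stroke→I1
bond 2 stroke→J2
bond 3 stroke→Sf1
bond 4 stroke→J2

bond 2 stroke→J2  (source Se1 imposes e)
bond 3 stroke→Sf1  (Sf1 fixes flow; stroke at Sf1)
bond 1 stroke→I1  (I1: I, integral causality)
bond 0 stroke→J1  (only one effort-in slot at J1)
bond 4 stroke→J2  (J2: bond 0 brought flow, rest push out)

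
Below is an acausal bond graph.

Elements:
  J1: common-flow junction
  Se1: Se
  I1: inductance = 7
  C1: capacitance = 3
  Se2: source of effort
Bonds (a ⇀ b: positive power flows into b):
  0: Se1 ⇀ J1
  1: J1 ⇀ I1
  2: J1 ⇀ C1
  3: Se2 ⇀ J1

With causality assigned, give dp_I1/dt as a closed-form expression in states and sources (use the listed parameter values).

bond 0 →J1  (Se1 (Se) sets effort on bond)
bond 3 →J1  (Se2 fixes effort; stroke away)
bond 1 →I1  (I1: I, integral causality)
bond 2 →J1  (J1: bond 1 brought flow, rest push out)

dp_I1/dt = E_Se1 + E_Se2 - q_C1/3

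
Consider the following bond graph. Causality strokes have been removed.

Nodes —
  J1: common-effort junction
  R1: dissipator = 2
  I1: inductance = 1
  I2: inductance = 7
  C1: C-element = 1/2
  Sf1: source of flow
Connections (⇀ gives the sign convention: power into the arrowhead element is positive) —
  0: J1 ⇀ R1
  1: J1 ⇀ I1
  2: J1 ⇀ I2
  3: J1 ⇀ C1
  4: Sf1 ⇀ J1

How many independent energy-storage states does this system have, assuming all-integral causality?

b4 →Sf1  (Sf1: flow source, stroke at near end)
b1 →I1  (I1: I, integral causality)
b2 →I2  (prefer integral on I2)
b3 →J1  (C1 integral (e out))
b0 →R1  (0-jn J1 has e-setter on 3)

3  (C1, I1, I2 all integral)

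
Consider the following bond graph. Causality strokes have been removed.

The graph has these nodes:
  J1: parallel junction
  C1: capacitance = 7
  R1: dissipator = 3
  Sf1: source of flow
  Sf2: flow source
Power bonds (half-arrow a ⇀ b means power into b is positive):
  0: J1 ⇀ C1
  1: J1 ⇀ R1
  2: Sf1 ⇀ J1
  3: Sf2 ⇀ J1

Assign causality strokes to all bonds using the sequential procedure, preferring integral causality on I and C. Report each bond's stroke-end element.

#2 stroke at Sf1  (source Sf1 imposes f)
#3 stroke at Sf2  (source Sf2 imposes f)
#0 stroke at J1  (C1 outputs effort q/C1)
#1 stroke at R1  (common-e at J1 fixed by 0)

bond 0 |J1
bond 1 |R1
bond 2 |Sf1
bond 3 |Sf2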